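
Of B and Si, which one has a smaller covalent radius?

B

B is in period 2, group 13; Si is in period 3, group 14.
Moving right in a period, electrons are added to the same shell under a stronger nuclear pull, so atoms get smaller; moving down, a new shell is opened and atoms get larger.
These span different periods and groups, so the two trends combine.
Si > B: the two effects oppose for this pair; the down-group effect wins (116 vs 85 pm).
Approximate values (pm): B 85, Si 116.
So B has the smaller covalent radius (B < Si).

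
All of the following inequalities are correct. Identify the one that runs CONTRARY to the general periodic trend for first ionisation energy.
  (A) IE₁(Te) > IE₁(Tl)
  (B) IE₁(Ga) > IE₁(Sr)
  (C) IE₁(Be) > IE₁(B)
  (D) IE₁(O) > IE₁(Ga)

(C)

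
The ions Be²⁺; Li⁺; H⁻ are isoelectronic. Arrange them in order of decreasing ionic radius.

H⁻, Li⁺, Be²⁺

All of these have 2 electrons, so size is governed by nuclear charge alone: the more protons, the stronger the pull on the same electron cloud, and the smaller the ion.
Nuclear charges: Be²⁺ (Z=4), Li⁺ (Z=3), H⁻ (Z=1).
Largest to smallest: H⁻ > Li⁺ > Be²⁺.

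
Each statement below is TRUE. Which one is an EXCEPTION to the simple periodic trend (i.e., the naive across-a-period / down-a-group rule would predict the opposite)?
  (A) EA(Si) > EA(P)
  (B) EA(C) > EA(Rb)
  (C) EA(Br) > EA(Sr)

The general trend: electron affinity increases across a period and decreases down a group.
(A) Si (period 3, group 14) vs P (period 3, group 15): the stated order contradicts the simple trend.
(B) C (period 2, group 14) vs Rb (period 5, group 1): the stated order agrees with the simple trend.
(C) Br (period 4, group 17) vs Sr (period 5, group 2): the stated order agrees with the simple trend.
The exception is (A): adding an electron to P's half-filled 3p³ is unfavourable, so Si (3p²) has the more exothermic EA.

(A)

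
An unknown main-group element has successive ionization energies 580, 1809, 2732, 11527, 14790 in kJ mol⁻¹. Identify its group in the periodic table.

Group 13

Look for the largest jump between consecutive ionization energies: IE4/IE3 ≈ 4.2, far larger than any earlier ratio.
That jump marks the point where a core electron is being removed. So the atom has 3 valence electrons.
A main-group element with 3 valence electrons is in group 13.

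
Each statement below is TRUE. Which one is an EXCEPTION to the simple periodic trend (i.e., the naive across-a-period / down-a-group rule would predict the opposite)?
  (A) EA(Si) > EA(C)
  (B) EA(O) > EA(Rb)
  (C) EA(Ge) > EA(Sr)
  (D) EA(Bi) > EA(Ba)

(A)

The general trend: electron affinity increases across a period and decreases down a group.
(A) Si (period 3, group 14) vs C (period 2, group 14): the stated order contradicts the simple trend.
(B) O (period 2, group 16) vs Rb (period 5, group 1): the stated order agrees with the simple trend.
(C) Ge (period 4, group 14) vs Sr (period 5, group 2): the stated order agrees with the simple trend.
(D) Bi (period 6, group 15) vs Ba (period 6, group 2): the stated order agrees with the simple trend.
The exception is (A): Si's larger, more diffuse 3p orbitals accept an added electron slightly more readily than C's compact 2p.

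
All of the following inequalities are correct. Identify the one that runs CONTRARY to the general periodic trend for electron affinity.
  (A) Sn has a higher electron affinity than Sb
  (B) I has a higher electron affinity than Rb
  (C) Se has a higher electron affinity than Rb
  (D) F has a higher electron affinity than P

The general trend: electron affinity increases across a period and decreases down a group.
(A) Sn (period 5, group 14) vs Sb (period 5, group 15): the stated order contradicts the simple trend.
(B) I (period 5, group 17) vs Rb (period 5, group 1): the stated order agrees with the simple trend.
(C) Se (period 4, group 16) vs Rb (period 5, group 1): the stated order agrees with the simple trend.
(D) F (period 2, group 17) vs P (period 3, group 15): the stated order agrees with the simple trend.
The exception is (A): adding an electron to Sb's half-filled 5p³ is unfavourable, so Sn has the more exothermic EA.

(A)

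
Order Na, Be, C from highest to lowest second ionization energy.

After 1 electron has been removed, what remains? Na⁺ is the bare [Ne] core; Be⁺ still has 1 valence electron; C⁺ still has 3 valence electrons.
Pulling an electron out of a noble-gas core costs far more than removing a remaining valence electron, so Na sits at the high end of IE_2.
Valence configurations: Be⁺ [He]2s¹, C⁺ [He]2s²2p¹.
Approximate IE_2 values (kJ/mol): Na 4562, Be 1757, C 2353.
Hence IE_2: Be < C < Na.

Na > C > Be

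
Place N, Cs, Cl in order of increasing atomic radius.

N < Cl < Cs

N is in period 2, group 15; Cl is in period 3, group 17; Cs is in period 6, group 1.
Atomic radius shrinks across a period as nuclear charge pulls the same shell inward, and grows down a group as new shells are added.
These span different periods and groups, so the two trends combine.
Cl > N: the two effects oppose for this pair; the down-group effect wins (99 vs 71 pm).
Cs > Cl: relative to Cl, both the across-period and down-group shifts push Cs's atomic radius up.
Approximate values (pm): N 71, Cl 99, Cs 232.
So from smallest to largest: N < Cl < Cs.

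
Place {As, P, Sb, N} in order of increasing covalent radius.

N < P < As < Sb

N is in period 2, group 15; P is in period 3, group 15; As is in period 4, group 15; Sb is in period 5, group 15.
Moving right in a period, electrons are added to the same shell under a stronger nuclear pull, so atoms get smaller; moving down, a new shell is opened and atoms get larger.
All are in group 15, so atomic radius increases down the group.
So from smallest to largest: N < P < As < Sb.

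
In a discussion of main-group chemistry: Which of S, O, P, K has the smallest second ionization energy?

P

The second ionization energy removes an electron from the +1 ion. For each element: S⁺ still has 5 valence electrons; O⁺ still has 5 valence electrons; P⁺ still has 4 valence electrons; K⁺ is the bare [Ar] core.
Usually core removal costs more than valence removal, but here the competition is close: a tightly held n=2 valence electron can cost more to remove than an n=3 core electron, so the actual values have to decide it.
Valence configurations: S⁺ [Ne]3s²3p³, O⁺ [He]2s²2p³, P⁺ [Ne]3s²3p².
The numbers (kJ/mol): S 2252, O 3388, P 1907, K 3052.
So the second ionization energies run P < S < K < O.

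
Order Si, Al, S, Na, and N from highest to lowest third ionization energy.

IE_3 is the cost of taking one more electron from the +2 cation: Si²⁺ still has 2 valence electrons; Al²⁺ still has 1 valence electron; S²⁺ still has 4 valence electrons; Na²⁺ is already 1 electron into the core; N²⁺ still has 3 valence electrons.
Breaking into a closed-shell core is much more expensive than removing a leftover valence electron — Na has the largest IE_3 here.
Valence configurations: Si²⁺ [Ne]3s², Al²⁺ [Ne]3s¹, S²⁺ [Ne]3s²3p², N²⁺ [He]2s²2p¹.
Tabulated IE_3 (kJ/mol): Si 3232, Al 2745, S 3357, Na 6910, N 4578.
Putting it together, IE_3: Al < Si < S < N < Na.

Na > N > S > Si > Al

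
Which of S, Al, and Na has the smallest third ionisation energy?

Al

Consider each +2 ion: S²⁺ still has 4 valence electrons; Al²⁺ still has 1 valence electron; Na²⁺ is already 1 electron into the core.
Pulling an electron out of a noble-gas core costs far more than removing a remaining valence electron, so Na sits at the high end of IE_3.
Valence configurations: S²⁺ [Ne]3s²3p², Al²⁺ [Ne]3s¹.
The numbers (kJ/mol): S 3357, Al 2745, Na 6910.
Putting it together, IE_3: Al < S < Na.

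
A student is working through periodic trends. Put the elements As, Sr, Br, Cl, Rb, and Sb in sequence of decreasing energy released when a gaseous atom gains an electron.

Cl > Br > Sb > As > Rb > Sr

EA tends to increase across a period and decrease down a group, though the pattern is less regular than for IE or radius.
Here both period and group differ, so the two effects have to be weighed against each other.
Rb > Sr: this pair runs against the simple trend — see the exception note.
As > Rb: both effects reinforce here, so As is clearly the higher of the two.
Sb > As: this pair runs against the simple trend — see the exception note.
Br > Sb: both effects reinforce here, so Br is clearly the higher of the two.
Cl > Br: they share group 17; the group trend gives Cl the larger value.
Note the exception: Rb has a higher electron affinity than Sr, contrary to the simple trend — adding an electron to Sr (ns²) has to open a new, higher-energy np subshell, which is unfavourable.
Note the exception: Sb has a higher electron affinity than As, contrary to the simple trend — both are half-filled np³, but the pairing/repulsion penalty for the added electron shrinks as the p orbitals become larger and more diffuse down the group, and for Sb that outweighs the weaker nuclear attraction.
Approximate values (kJ/mol): Cl 349, As 78, Br 325, Rb 47, Sr 5, Sb 103.
So from highest to lowest: Cl > Br > Sb > As > Rb > Sr.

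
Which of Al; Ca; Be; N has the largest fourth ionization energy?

After 3 electrons have been removed, what remains? Al³⁺ is the bare [Ne] core; Ca³⁺ is already 1 electron into the core; Be³⁺ is already 1 electron into the core; N³⁺ still has 2 valence electrons.
Usually core removal costs more than valence removal, but here the competition is close: a tightly held n=2 valence electron can cost more to remove than an n=3 core electron, so the actual values have to decide it.
Tabulated IE_4 (kJ/mol): Al 11577, Ca 6491, Be 21007, N 7475.
Overall IE_4 order: Ca < N < Al < Be.

Be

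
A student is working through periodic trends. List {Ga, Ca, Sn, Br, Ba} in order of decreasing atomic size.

Ca is in period 4, group 2; Ga is in period 4, group 13; Br is in period 4, group 17; Sn is in period 5, group 14; Ba is in period 6, group 2.
Moving right in a period, electrons are added to the same shell under a stronger nuclear pull, so atoms get smaller; moving down, a new shell is opened and atoms get larger.
Here both period and group differ, so the two effects have to be weighed against each other.
Ga > Br: Ga lies to the left of Br in period 4, so the across-period effect alone puts Ga larger.
Sn > Ga: the two effects oppose for this pair; the down-group effect wins (140 vs 124 pm).
Ca > Sn: period and group pull opposite ways; the across-period shift dominates (171 vs 140 pm).
Ba > Ca: they share group 2; the group trend gives Ba the larger value.
Tabulated atomic radius (pm): Ca 171, Ga 124, Br 114, Sn 140, Ba 196.
So from largest to smallest: Ba > Ca > Sn > Ga > Br.

Ba > Ca > Sn > Ga > Br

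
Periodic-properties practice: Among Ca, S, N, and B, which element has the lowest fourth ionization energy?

S

After 3 electrons have been removed, what remains? Ca³⁺ is already 1 electron into the core; S³⁺ still has 3 valence electrons; N³⁺ still has 2 valence electrons; B³⁺ is the bare [He] core.
Usually core removal costs more than valence removal, but here the competition is close: a tightly held n=2 valence electron can cost more to remove than an n=3 core electron, so the actual values have to decide it.
Valence configurations: S³⁺ [Ne]3s²3p¹, N³⁺ [He]2s².
Tabulated IE_4 (kJ/mol): Ca 6491, S 4556, N 7475, B 25026.
So the fourth ionization energies run S < Ca < N < B.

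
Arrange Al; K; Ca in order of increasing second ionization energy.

Ca < Al < K

The second ionization energy removes an electron from the +1 ion. For each element: Al⁺ still has 2 valence electrons; K⁺ is the bare [Ar] core; Ca⁺ still has 1 valence electron.
Breaking into a closed-shell core is much more expensive than removing a leftover valence electron — K has the largest IE_2 here.
Valence configurations: Al⁺ [Ne]3s², Ca⁺ [Ar]4s¹.
The numbers (kJ/mol): Al 1817, K 3052, Ca 1145.
Hence IE_2: Ca < Al < K.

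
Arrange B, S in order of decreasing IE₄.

After 3 electrons have been removed, what remains? B³⁺ is the bare [He] core; S³⁺ still has 3 valence electrons.
Pulling an electron out of a noble-gas core costs far more than removing a remaining valence electron, so B sits at the high end of IE_4.
The numbers (kJ/mol): B 25026, S 4556.
So the fourth ionization energies run S < B.

B > S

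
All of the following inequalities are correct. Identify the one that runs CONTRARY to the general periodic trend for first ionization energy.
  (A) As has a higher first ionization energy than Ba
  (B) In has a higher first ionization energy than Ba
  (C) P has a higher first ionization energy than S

(C)

The general trend: first ionization energy increases across a period and decreases down a group.
(A) As (period 4, group 15) vs Ba (period 6, group 2): the stated order agrees with the simple trend.
(B) In (period 5, group 13) vs Ba (period 6, group 2): the stated order agrees with the simple trend.
(C) P (period 3, group 15) vs S (period 3, group 16): the stated order contradicts the simple trend.
The exception is (C): S (3p⁴) ionizes more easily than half-filled P (3p³) because the paired 3p electron in S is pushed out by e⁻–e⁻ repulsion.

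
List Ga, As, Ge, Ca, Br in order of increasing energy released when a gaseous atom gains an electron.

Ca is in period 4, group 2; Ga is in period 4, group 13; Ge is in period 4, group 14; As is in period 4, group 15; Br is in period 4, group 17.
Atoms with high Z_eff and room in the valence shell (especially the halogens) have the most exothermic electron affinities.
All lie in period 4; the across-period trend (electron affinity increases left to right) applies, with the exception below.
Note the exception: Ge has a higher electron affinity than As, contrary to the simple trend — adding an electron to As's half-filled 4p³ is unfavourable, so Ge (4p²) has the more exothermic EA.
Tabulated electron affinity (kJ/mol): Ca 2, Ga 29, Ge 119, As 78, Br 325.
So from lowest to highest: Ca < Ga < As < Ge < Br.

Ca, Ga, As, Ge, Br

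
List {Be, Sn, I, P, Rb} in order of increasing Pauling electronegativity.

Rb < Be < Sn < P < I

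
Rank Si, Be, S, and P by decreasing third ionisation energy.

IE_3 is the cost of taking one more electron from the +2 cation: Si²⁺ still has 2 valence electrons; Be²⁺ is the bare [He] core; S²⁺ still has 4 valence electrons; P²⁺ still has 3 valence electrons.
Pulling an electron out of a noble-gas core costs far more than removing a remaining valence electron, so Be sits at the high end of IE_3.
Valence configurations: Si²⁺ [Ne]3s², S²⁺ [Ne]3s²3p², P²⁺ [Ne]3s²3p¹.
P²⁺ loses a lone 3p electron whereas Si²⁺ must break into a filled 3s² pair, so IE_3(Si) > IE_3(P) even though P has the higher nuclear charge.
Tabulated IE_3 (kJ/mol): Si 3232, Be 14849, S 3357, P 2914.
Overall IE_3 order: P < Si < S < Be.

Be > S > Si > P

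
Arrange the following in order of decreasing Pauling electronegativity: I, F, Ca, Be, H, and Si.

F > I > H > Si > Be > Ca

Smaller atoms with higher effective nuclear charge are more electronegative.
Neither a single period nor a single group — weigh both effects.
Be > Ca: they share group 2; the group trend gives Be the larger value.
Si > Be: the two effects oppose for this pair; the across-period effect wins (1.90 vs 1.57).
H > Si: period and group pull opposite ways; the down-group shift dominates (2.20 vs 1.90).
I > H: period and group pull opposite ways; the across-period shift dominates (2.66 vs 2.20).
F > I: they share group 17; the group trend gives F the larger value.
Approximate values (Pauling): H 2.20, Be 1.57, F 3.98, Si 1.90, Ca 1.00, I 2.66.
So from highest to lowest: F > I > H > Si > Be > Ca.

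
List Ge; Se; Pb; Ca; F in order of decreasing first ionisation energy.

F is in period 2, group 17; Ca is in period 4, group 2; Ge is in period 4, group 14; Se is in period 4, group 16; Pb is in period 6, group 14.
IE₁ increases left→right with effective nuclear charge and decreases top→bottom as the valence shell moves farther out.
Neither a single period nor a single group — weigh both effects.
Pb > Ca: period and group pull opposite ways; the across-period shift dominates (716 vs 590 kJ/mol).
Ge > Pb: Ge sits above Pb in group 14, so the down-group effect alone puts Ge higher.
Se > Ge: Se lies to the right of Ge in period 4, so the across-period effect alone puts Se higher.
F > Se: both effects reinforce here, so F is clearly the higher of the two.
Tabulated first ionization energy (kJ/mol): F 1681, Ca 590, Ge 762, Se 941, Pb 716.
So from highest to lowest: F > Se > Ge > Pb > Ca.

F > Se > Ge > Pb > Ca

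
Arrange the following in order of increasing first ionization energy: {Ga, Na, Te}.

Na is in period 3, group 1; Ga is in period 4, group 13; Te is in period 5, group 16.
First ionization energy rises across a period (greater Z_eff holds electrons more tightly) and falls down a group (valence electrons are farther from the nucleus).
Neither a single period nor a single group — weigh both effects.
Ga > Na: period and group pull opposite ways; the across-period shift dominates (579 vs 496 kJ/mol).
Te > Ga: the two effects oppose for this pair; the across-period effect wins (869 vs 579 kJ/mol).
For reference (kJ/mol): Na 496, Ga 579, Te 869.
So from lowest to highest: Na < Ga < Te.

Na < Ga < Te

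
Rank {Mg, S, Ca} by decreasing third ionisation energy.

Mg, Ca, S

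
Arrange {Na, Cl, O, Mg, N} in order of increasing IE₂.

The second ionization energy removes an electron from the +1 ion. For each element: Na⁺ is the bare [Ne] core; Cl⁺ still has 6 valence electrons; O⁺ still has 5 valence electrons; Mg⁺ still has 1 valence electron; N⁺ still has 4 valence electrons.
Breaking into a closed-shell core is much more expensive than removing a leftover valence electron — Na has the largest IE_2 here.
Valence configurations: Cl⁺ [Ne]3s²3p⁴, O⁺ [He]2s²2p³, Mg⁺ [Ne]3s¹, N⁺ [He]2s²2p².
The numbers (kJ/mol): Na 4562, Cl 2298, O 3388, Mg 1451, N 2856.
Putting it together, IE_2: Mg < Cl < N < O < Na.

Mg < Cl < N < O < Na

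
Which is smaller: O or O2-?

Forming O2- adds 2 electrons to O. More electron–electron repulsion in the same shell, with unchanged nuclear charge, lets the cloud expand.
An anion is larger than its parent atom: O2- > O.

O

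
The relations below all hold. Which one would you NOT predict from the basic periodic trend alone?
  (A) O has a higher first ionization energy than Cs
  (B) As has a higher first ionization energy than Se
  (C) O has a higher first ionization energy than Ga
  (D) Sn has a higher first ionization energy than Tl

(B)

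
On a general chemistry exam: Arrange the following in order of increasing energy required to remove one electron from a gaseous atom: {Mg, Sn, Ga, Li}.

Li < Ga < Sn < Mg

Li is in period 2, group 1; Mg is in period 3, group 2; Ga is in period 4, group 13; Sn is in period 5, group 14.
IE₁ increases left→right with effective nuclear charge and decreases top→bottom as the valence shell moves farther out.
These sit on a diagonal, where the across-period and down-group effects partly cancel.
Ga > Li: the two effects oppose for this pair; the across-period effect wins (579 vs 520 kJ/mol).
Sn > Ga: the two effects oppose for this pair; the across-period effect wins (709 vs 579 kJ/mol).
Mg > Sn: period and group pull opposite ways; the down-group shift dominates (738 vs 709 kJ/mol).
For reference (kJ/mol): Li 520, Mg 738, Ga 579, Sn 709.
So from lowest to highest: Li < Ga < Sn < Mg.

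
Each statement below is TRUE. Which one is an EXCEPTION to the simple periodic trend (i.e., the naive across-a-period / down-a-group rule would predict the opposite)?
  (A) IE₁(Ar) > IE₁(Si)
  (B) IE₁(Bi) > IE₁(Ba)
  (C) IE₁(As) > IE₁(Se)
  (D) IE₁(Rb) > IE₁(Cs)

The general trend: IE₁ increases across a period and decreases down a group.
(A) Ar (period 3, group 18) vs Si (period 3, group 14): the stated order agrees with the simple trend.
(B) Bi (period 6, group 15) vs Ba (period 6, group 2): the stated order agrees with the simple trend.
(C) As (period 4, group 15) vs Se (period 4, group 16): the stated order contradicts the simple trend.
(D) Rb (period 5, group 1) vs Cs (period 6, group 1): the stated order agrees with the simple trend.
The exception is (C): Se (4p⁴) ionizes more easily than half-filled As (4p³).

(C)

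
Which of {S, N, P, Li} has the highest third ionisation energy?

After 2 electrons have been removed, what remains? S²⁺ still has 4 valence electrons; N²⁺ still has 3 valence electrons; P²⁺ still has 3 valence electrons; Li²⁺ is already 1 electron into the core.
Breaking into a closed-shell core is much more expensive than removing a leftover valence electron — Li has the largest IE_3 here.
Valence configurations: S²⁺ [Ne]3s²3p², N²⁺ [He]2s²2p¹, P²⁺ [Ne]3s²3p¹.
The numbers (kJ/mol): S 3357, N 4578, P 2914, Li 11815.
Putting it together, IE_3: P < S < N < Li.

Li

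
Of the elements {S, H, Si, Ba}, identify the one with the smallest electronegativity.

Ba

H is in period 1, group 1; Si is in period 3, group 14; S is in period 3, group 16; Ba is in period 6, group 2.
Atoms toward the upper right of the periodic table pull bonding electrons most strongly.
Here both period and group differ, so the two effects have to be weighed against each other.
Si > Ba: both effects reinforce here, so Si is clearly the higher of the two.
H > Si: period and group pull opposite ways; the down-group shift dominates (2.20 vs 1.90).
S > H: the two effects oppose for this pair; the across-period effect wins (2.58 vs 2.20).
Tabulated electronegativity (Pauling): H 2.20, Si 1.90, S 2.58, Ba 0.89.
The smallest electronegativity among these belongs to Ba.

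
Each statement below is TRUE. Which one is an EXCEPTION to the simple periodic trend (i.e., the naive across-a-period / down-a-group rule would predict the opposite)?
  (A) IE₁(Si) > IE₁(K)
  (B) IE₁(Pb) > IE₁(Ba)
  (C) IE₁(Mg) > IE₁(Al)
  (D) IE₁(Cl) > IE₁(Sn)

The general trend: IE₁ increases across a period and decreases down a group.
(A) Si (period 3, group 14) vs K (period 4, group 1): the stated order agrees with the simple trend.
(B) Pb (period 6, group 14) vs Ba (period 6, group 2): the stated order agrees with the simple trend.
(C) Mg (period 3, group 2) vs Al (period 3, group 13): the stated order contradicts the simple trend.
(D) Cl (period 3, group 17) vs Sn (period 5, group 14): the stated order agrees with the simple trend.
The exception is (C): Al's single 3p electron is easier to remove than one from Mg's filled 3s².

(C)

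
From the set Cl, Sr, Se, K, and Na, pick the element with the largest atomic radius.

K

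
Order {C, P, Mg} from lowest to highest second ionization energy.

Mg, P, C

Consider each +1 ion: C⁺ still has 3 valence electrons; P⁺ still has 4 valence electrons; Mg⁺ still has 1 valence electron.
All are still removing valence electrons, so compare the +1 ions as you would atoms: IE_2 generally rises across a period (higher Z_eff) and falls down a group (larger shell), subject to the usual subshell exceptions.
Valence configurations: C⁺ [He]2s²2p¹, P⁺ [Ne]3s²3p², Mg⁺ [Ne]3s¹.
Tabulated IE_2 (kJ/mol): C 2353, P 1907, Mg 1451.
Hence IE_2: Mg < P < C.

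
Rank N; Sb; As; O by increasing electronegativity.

Sb, As, N, O

Electronegativity increases across a period and decreases down a group, tracking effective nuclear charge and atomic size.
These span different periods and groups, so the two trends combine.
As > Sb: As sits above Sb in group 15, so the down-group effect alone puts As higher.
N > As: N sits above As in group 15, so the down-group effect alone puts N higher.
O > N: O lies to the right of N in period 2, so the across-period effect alone puts O higher.
For reference (Pauling): N 3.04, O 3.44, As 2.18, Sb 2.05.
So from lowest to highest: Sb < As < N < O.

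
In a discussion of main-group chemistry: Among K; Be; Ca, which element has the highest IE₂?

K

After 1 electron has been removed, what remains? K⁺ is the bare [Ar] core; Be⁺ still has 1 valence electron; Ca⁺ still has 1 valence electron.
Breaking into a closed-shell core is much more expensive than removing a leftover valence electron — K has the largest IE_2 here.
Valence configurations: Be⁺ [He]2s¹, Ca⁺ [Ar]4s¹.
The numbers (kJ/mol): K 3052, Be 1757, Ca 1145.
So the second ionization energies run Ca < Be < K.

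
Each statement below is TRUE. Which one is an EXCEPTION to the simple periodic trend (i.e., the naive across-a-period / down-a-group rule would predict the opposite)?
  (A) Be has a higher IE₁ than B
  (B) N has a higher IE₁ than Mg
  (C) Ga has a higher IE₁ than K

(A)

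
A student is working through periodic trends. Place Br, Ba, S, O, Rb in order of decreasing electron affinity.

Br > S > O > Rb > Ba

Atoms with high Z_eff and room in the valence shell (especially the halogens) have the most exothermic electron affinities.
Here both period and group differ, so the two effects have to be weighed against each other.
Rb > Ba: period and group pull opposite ways; the down-group shift dominates (47 vs 14 kJ/mol).
O > Rb: relative to Rb, both the across-period and down-group shifts push O's electron affinity up.
S > O: this pair runs against the simple trend — see the exception note.
Br > S: the two effects oppose for this pair; the across-period effect wins (325 vs 200 kJ/mol).
Note the exception: S has a higher electron affinity than O, contrary to the simple trend — the compact 2p subshell of O repels the added electron more than S's larger 3p does.
For reference (kJ/mol): O 141, S 200, Br 325, Rb 47, Ba 14.
So from highest to lowest: Br > S > O > Rb > Ba.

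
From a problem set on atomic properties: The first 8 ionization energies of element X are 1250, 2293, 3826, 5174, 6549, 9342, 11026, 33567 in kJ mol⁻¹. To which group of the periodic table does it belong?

Group 17

Look for the largest jump between consecutive ionization energies: IE8/IE7 ≈ 3.0, far larger than any earlier ratio.
That jump marks the point where a core electron is being removed. So the atom has 7 valence electrons.
A main-group element with 7 valence electrons is in group 17.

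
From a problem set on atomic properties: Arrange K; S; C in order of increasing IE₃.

The third ionization energy removes an electron from the +2 ion. For each element: K²⁺ is already 1 electron into the core; S²⁺ still has 4 valence electrons; C²⁺ still has 2 valence electrons.
Usually core removal costs more than valence removal, but here the competition is close: a tightly held n=2 valence electron can cost more to remove than an n=3 core electron, so the actual values have to decide it.
Valence configurations: S²⁺ [Ne]3s²3p², C²⁺ [He]2s².
The numbers (kJ/mol): K 4420, S 3357, C 4620.
So the third ionization energies run S < K < C.

S, K, C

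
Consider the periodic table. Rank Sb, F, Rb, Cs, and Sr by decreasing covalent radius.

Atomic radius shrinks across a period as nuclear charge pulls the same shell inward, and grows down a group as new shells are added.
These span different periods and groups, so the two trends combine.
Sb > F: both effects reinforce here, so Sb is clearly the larger of the two.
Sr > Sb: both are in period 5; the period trend gives Sr the larger value.
Rb > Sr: both are in period 5; the period trend gives Rb the larger value.
Cs > Rb: Cs sits below Rb in group 1, so the down-group effect alone puts Cs larger.
Tabulated atomic radius (pm): F 64, Rb 210, Sr 185, Sb 140, Cs 232.
So from largest to smallest: Cs > Rb > Sr > Sb > F.

Cs > Rb > Sr > Sb > F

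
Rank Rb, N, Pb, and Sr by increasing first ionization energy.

Rb < Sr < Pb < N

N is in period 2, group 15; Rb is in period 5, group 1; Sr is in period 5, group 2; Pb is in period 6, group 14.
First ionization energy rises across a period (greater Z_eff holds electrons more tightly) and falls down a group (valence electrons are farther from the nucleus).
Neither a single period nor a single group — weigh both effects.
Sr > Rb: Sr lies to the right of Rb in period 5, so the across-period effect alone puts Sr higher.
Pb > Sr: the two effects oppose for this pair; the across-period effect wins (716 vs 550 kJ/mol).
N > Pb: both effects reinforce here, so N is clearly the higher of the two.
For reference (kJ/mol): N 1402, Rb 403, Sr 550, Pb 716.
So from lowest to highest: Rb < Sr < Pb < N.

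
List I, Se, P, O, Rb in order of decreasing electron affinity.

O is in period 2, group 16; P is in period 3, group 15; Se is in period 4, group 16; Rb is in period 5, group 1; I is in period 5, group 17.
EA tends to increase across a period and decrease down a group, though the pattern is less regular than for IE or radius.
Neither a single period nor a single group — weigh both effects.
P > Rb: relative to Rb, both the across-period and down-group shifts push P's electron affinity up.
O > P: both effects reinforce here, so O is clearly the higher of the two.
Se > O: this pair runs against the simple trend — see the exception note.
I > Se: period and group pull opposite ways; the across-period shift dominates (295 vs 195 kJ/mol).
Note the exception: Se has a higher electron affinity than O, contrary to the simple trend — O's compact 2p subshell gives strong electron–electron repulsion on the added electron.
Approximate values (kJ/mol): O 141, P 72, Se 195, Rb 47, I 295.
So from highest to lowest: I > Se > O > P > Rb.

I > Se > O > P > Rb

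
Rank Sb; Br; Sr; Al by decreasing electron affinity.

Br, Sb, Al, Sr

Al is in period 3, group 13; Br is in period 4, group 17; Sr is in period 5, group 2; Sb is in period 5, group 15.
EA tends to increase across a period and decrease down a group, though the pattern is less regular than for IE or radius.
These span different periods and groups, so the two trends combine.
Al > Sr: relative to Sr, both the across-period and down-group shifts push Al's electron affinity up.
Sb > Al: period and group pull opposite ways; the across-period shift dominates (103 vs 42 kJ/mol).
Br > Sb: relative to Sb, both the across-period and down-group shifts push Br's electron affinity up.
Tabulated electron affinity (kJ/mol): Al 42, Br 325, Sr 5, Sb 103.
So from highest to lowest: Br > Sb > Al > Sr.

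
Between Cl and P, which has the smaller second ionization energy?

P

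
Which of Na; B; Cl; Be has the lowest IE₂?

The second ionization energy removes an electron from the +1 ion. For each element: Na⁺ is the bare [Ne] core; B⁺ still has 2 valence electrons; Cl⁺ still has 6 valence electrons; Be⁺ still has 1 valence electron.
Breaking into a closed-shell core is much more expensive than removing a leftover valence electron — Na has the largest IE_2 here.
Valence configurations: B⁺ [He]2s², Cl⁺ [Ne]3s²3p⁴, Be⁺ [He]2s¹.
Tabulated IE_2 (kJ/mol): Na 4562, B 2427, Cl 2298, Be 1757.
Putting it together, IE_2: Be < Cl < B < Na.

Be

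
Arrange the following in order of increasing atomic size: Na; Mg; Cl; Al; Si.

Cl, Si, Al, Mg, Na

Na is in period 3, group 1; Mg is in period 3, group 2; Al is in period 3, group 13; Si is in period 3, group 14; Cl is in period 3, group 17.
Moving right in a period, electrons are added to the same shell under a stronger nuclear pull, so atoms get smaller; moving down, a new shell is opened and atoms get larger.
All lie in period 3, so atomic radius increases right to left.
So from smallest to largest: Cl < Si < Al < Mg < Na.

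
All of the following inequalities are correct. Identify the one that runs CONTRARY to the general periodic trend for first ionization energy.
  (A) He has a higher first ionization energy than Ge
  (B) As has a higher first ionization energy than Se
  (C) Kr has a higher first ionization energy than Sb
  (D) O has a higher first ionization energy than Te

The general trend: first ionization energy increases across a period and decreases down a group.
(A) He (period 1, group 18) vs Ge (period 4, group 14): the stated order agrees with the simple trend.
(B) As (period 4, group 15) vs Se (period 4, group 16): the stated order contradicts the simple trend.
(C) Kr (period 4, group 18) vs Sb (period 5, group 15): the stated order agrees with the simple trend.
(D) O (period 2, group 16) vs Te (period 5, group 16): the stated order agrees with the simple trend.
The exception is (B): Se (4p⁴) ionizes more easily than half-filled As (4p³).

(B)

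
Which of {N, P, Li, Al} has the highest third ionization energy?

Li

The third ionization energy removes an electron from the +2 ion. For each element: N²⁺ still has 3 valence electrons; P²⁺ still has 3 valence electrons; Li²⁺ is already 1 electron into the core; Al²⁺ still has 1 valence electron.
Pulling an electron out of a noble-gas core costs far more than removing a remaining valence electron, so Li sits at the high end of IE_3.
Valence configurations: N²⁺ [He]2s²2p¹, P²⁺ [Ne]3s²3p¹, Al²⁺ [Ne]3s¹.
Approximate IE_3 values (kJ/mol): N 4578, P 2914, Li 11815, Al 2745.
Hence IE_3: Al < P < N < Li.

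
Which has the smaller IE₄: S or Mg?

Consider each +3 ion: S³⁺ still has 3 valence electrons; Mg³⁺ is already 1 electron into the core.
Pulling an electron out of a noble-gas core costs far more than removing a remaining valence electron, so Mg sits at the high end of IE_4.
The numbers (kJ/mol): S 4556, Mg 10543.
Hence IE_4: S < Mg.

S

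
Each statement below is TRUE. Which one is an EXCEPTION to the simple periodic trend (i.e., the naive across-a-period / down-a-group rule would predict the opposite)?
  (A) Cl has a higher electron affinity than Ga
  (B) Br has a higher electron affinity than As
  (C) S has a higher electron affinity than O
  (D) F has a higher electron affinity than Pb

The general trend: electron affinity increases across a period and decreases down a group.
(A) Cl (period 3, group 17) vs Ga (period 4, group 13): the stated order agrees with the simple trend.
(B) Br (period 4, group 17) vs As (period 4, group 15): the stated order agrees with the simple trend.
(C) S (period 3, group 16) vs O (period 2, group 16): the stated order contradicts the simple trend.
(D) F (period 2, group 17) vs Pb (period 6, group 14): the stated order agrees with the simple trend.
The exception is (C): the compact 2p subshell of O repels the added electron more than S's larger 3p does.

(C)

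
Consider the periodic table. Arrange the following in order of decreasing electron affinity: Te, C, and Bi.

Te > C > Bi

C is in period 2, group 14; Te is in period 5, group 16; Bi is in period 6, group 15.
EA tends to increase across a period and decrease down a group, though the pattern is less regular than for IE or radius.
These span different periods and groups, so the two trends combine.
C > Bi: period and group pull opposite ways; the down-group shift dominates (122 vs 91 kJ/mol).
Te > C: the two effects oppose for this pair; the across-period effect wins (190 vs 122 kJ/mol).
For reference (kJ/mol): C 122, Te 190, Bi 91.
So from highest to lowest: Te > C > Bi.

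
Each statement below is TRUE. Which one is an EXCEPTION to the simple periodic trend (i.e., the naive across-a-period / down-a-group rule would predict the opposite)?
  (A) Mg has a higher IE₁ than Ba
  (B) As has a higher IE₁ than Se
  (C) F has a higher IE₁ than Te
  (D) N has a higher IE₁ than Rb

(B)

The general trend: IE₁ increases across a period and decreases down a group.
(A) Mg (period 3, group 2) vs Ba (period 6, group 2): the stated order agrees with the simple trend.
(B) As (period 4, group 15) vs Se (period 4, group 16): the stated order contradicts the simple trend.
(C) F (period 2, group 17) vs Te (period 5, group 16): the stated order agrees with the simple trend.
(D) N (period 2, group 15) vs Rb (period 5, group 1): the stated order agrees with the simple trend.
The exception is (B): Se (4p⁴) ionizes more easily than half-filled As (4p³).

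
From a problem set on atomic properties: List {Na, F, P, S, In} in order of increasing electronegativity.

Na, In, P, S, F

Atoms toward the upper right of the periodic table pull bonding electrons most strongly.
Neither a single period nor a single group — weigh both effects.
In > Na: the two effects oppose for this pair; the across-period effect wins (1.78 vs 0.93).
P > In: relative to In, both the across-period and down-group shifts push P's electronegativity up.
S > P: S lies to the right of P in period 3, so the across-period effect alone puts S higher.
F > S: relative to S, both the across-period and down-group shifts push F's electronegativity up.
Tabulated electronegativity (Pauling): F 3.98, Na 0.93, P 2.19, S 2.58, In 1.78.
So from lowest to highest: Na < In < P < S < F.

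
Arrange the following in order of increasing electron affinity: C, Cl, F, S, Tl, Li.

Tl, Li, C, S, F, Cl

Li is in period 2, group 1; C is in period 2, group 14; F is in period 2, group 17; S is in period 3, group 16; Cl is in period 3, group 17; Tl is in period 6, group 13.
Atoms with high Z_eff and room in the valence shell (especially the halogens) have the most exothermic electron affinities.
These span different periods and groups, so the two trends combine.
Li > Tl: period and group pull opposite ways; the down-group shift dominates (60 vs 19 kJ/mol).
C > Li: both are in period 2; the period trend gives C the larger value.
S > C: the two effects oppose for this pair; the across-period effect wins (200 vs 122 kJ/mol).
F > S: relative to S, both the across-period and down-group shifts push F's electron affinity up.
Cl > F: this pair runs against the simple trend — see the exception note.
Note the exception: Cl has a higher electron affinity than F, contrary to the simple trend — F's small 2p subshell makes the incoming electron feel strong e⁻–e⁻ repulsion, so Cl actually releases more energy on gaining an electron.
Tabulated electron affinity (kJ/mol): Li 60, C 122, F 328, S 200, Cl 349, Tl 19.
So from lowest to highest: Tl < Li < C < S < F < Cl.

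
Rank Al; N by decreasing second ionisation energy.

Consider each +1 ion: Al⁺ still has 2 valence electrons; N⁺ still has 4 valence electrons.
All are still removing valence electrons, so compare the +1 ions as you would atoms: IE_2 generally rises across a period (higher Z_eff) and falls down a group (larger shell), subject to the usual subshell exceptions.
Valence configurations: Al⁺ [Ne]3s², N⁺ [He]2s²2p².
Approximate IE_2 values (kJ/mol): Al 1817, N 2856.
So the second ionization energies run Al < N.

N, Al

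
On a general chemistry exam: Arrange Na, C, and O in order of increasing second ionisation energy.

IE_2 is the cost of taking one more electron from the +1 cation: Na⁺ is the bare [Ne] core; C⁺ still has 3 valence electrons; O⁺ still has 5 valence electrons.
Breaking into a closed-shell core is much more expensive than removing a leftover valence electron — Na has the largest IE_2 here.
Valence configurations: C⁺ [He]2s²2p¹, O⁺ [He]2s²2p³.
The numbers (kJ/mol): Na 4562, C 2353, O 3388.
Hence IE_2: C < O < Na.

C, O, Na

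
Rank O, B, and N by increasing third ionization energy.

Consider each +2 ion: O²⁺ still has 4 valence electrons; B²⁺ still has 1 valence electron; N²⁺ still has 3 valence electrons.
All are still removing valence electrons, so compare the +2 ions as you would atoms: IE_3 generally rises across a period (higher Z_eff) and falls down a group (larger shell), subject to the usual subshell exceptions.
Valence configurations: O²⁺ [He]2s²2p², B²⁺ [He]2s¹, N²⁺ [He]2s²2p¹.
The numbers (kJ/mol): O 5300, B 3660, N 4578.
Overall IE_3 order: B < N < O.

B, N, O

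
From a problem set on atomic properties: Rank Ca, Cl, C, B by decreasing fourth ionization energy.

B > Ca > C > Cl

Consider each +3 ion: Ca³⁺ is already 1 electron into the core; Cl³⁺ still has 4 valence electrons; C³⁺ still has 1 valence electron; B³⁺ is the bare [He] core.
Core electrons are held far more tightly than valence electrons, so Ca and B top the IE_4 order.
Valence configurations: Cl³⁺ [Ne]3s²3p², C³⁺ [He]2s¹.
Approximate IE_4 values (kJ/mol): Ca 6491, Cl 5159, C 6223, B 25026.
Overall IE_4 order: Cl < C < Ca < B.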